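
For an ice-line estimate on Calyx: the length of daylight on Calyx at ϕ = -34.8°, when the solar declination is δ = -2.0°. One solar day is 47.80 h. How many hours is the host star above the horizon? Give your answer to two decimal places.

24.27 h

cos h₀ = −tan ϕ · tan δ = −tan(-34.8°) × tan(-2.000°) = -0.0243, so h₀ = 1.5951 rad = 91.39°.
Daylight = 2h₀/(2π) × 47.80 h = (1.5951/π) × 47.80 = 24.27 h.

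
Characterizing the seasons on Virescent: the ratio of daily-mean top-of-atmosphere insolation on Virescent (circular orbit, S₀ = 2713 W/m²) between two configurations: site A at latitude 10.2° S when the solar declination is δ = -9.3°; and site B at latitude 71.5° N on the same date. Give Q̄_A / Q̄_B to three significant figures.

— Configuration A (φ=-10.2°):
cos H₀ = −tan(-10.2°) tan(-9.300°) = -0.0295, H₀ = 1.6003 rad.
Bracket: H₀ sin φ sin δ + cos φ cos δ sin H₀ = 1.6003×-0.17708×-0.16160 + 0.98420×0.98686×0.99957 = 0.045794 + 0.970850 = 1.016644.
Q̄ = (S₀/π) × [bracket] = (2713/π) × 1.016644 = 877.95 W/m².
— Configuration B (φ=+71.5°):
cos H₀ = −tan(+71.5°) tan(-9.300°) = 0.4894, H₀ = 1.0594 rad.
Bracket: H₀ sin φ sin δ + cos φ cos δ sin H₀ = 1.0594×0.94832×-0.16160 + 0.31730×0.98686×0.87205 = -0.162351 + 0.273066 = 0.110715.
Q̄ = (S₀/π) × [bracket] = (2713/π) × 0.110715 = 95.611 W/m².
Ratio Q̄_A / Q̄_B = 877.95 / 95.611 = 9.183.

Q̄_A / Q̄_B ≈ 9.18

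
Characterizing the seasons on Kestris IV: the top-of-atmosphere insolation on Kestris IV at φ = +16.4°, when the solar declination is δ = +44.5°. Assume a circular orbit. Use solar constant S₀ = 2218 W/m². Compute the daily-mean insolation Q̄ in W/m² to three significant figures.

cos H₀ = −tan(+16.4°) tan(+44.500°) = -0.2892, H₀ = 1.8642 rad.
Bracket: H₀ sin φ sin δ + cos φ cos δ sin H₀ = 1.8642×0.28234×0.70091 + 0.95931×0.71325×0.95726 = 0.368916 + 0.654984 = 1.023900.
Q̄ = (S₀/π) × [bracket] = (2218/π) × 1.023900 = 722.9 W/m².

Q̄ ≈ 723 W/m²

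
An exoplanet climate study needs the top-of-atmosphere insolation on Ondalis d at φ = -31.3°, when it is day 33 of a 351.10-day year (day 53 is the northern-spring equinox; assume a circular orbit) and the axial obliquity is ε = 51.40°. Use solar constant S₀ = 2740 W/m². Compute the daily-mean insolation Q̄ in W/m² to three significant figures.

Solar longitude: λ_s = 360° × (33 − 53)/351.10 = -20.507°, i.e. -20.507° + 360° = 339.493°.
sin δ = sin 51.40° × sin 339.493° = -0.27378, so δ = -15.890°.
cos H₀ = −tan(-31.3°) tan(-15.890°) = -0.1731, H₀ = 1.7447 rad.
Bracket: H₀ sin φ sin δ + cos φ cos δ sin H₀ = 1.7447×-0.51952×-0.27378 + 0.85446×0.96179×0.98491 = 0.248156 + 0.809410 = 1.057566.
Q̄ = (S₀/π) × [bracket] = (2740/π) × 1.057566 = 922.4 W/m².

Q̄ ≈ 922 W/m²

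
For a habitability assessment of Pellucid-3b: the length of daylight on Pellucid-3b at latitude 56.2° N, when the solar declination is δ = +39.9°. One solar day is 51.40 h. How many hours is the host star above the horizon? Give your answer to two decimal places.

Sunrise equation: cos H₀ = −tan φ · tan δ = -1.2490 ≤ −1, so the host star never sets (polar day) and H₀ = π.
Daylight = 2H₀/(2π) × 51.40 h = (3.1416/π) × 51.40 = 51.40 h.

51.40 h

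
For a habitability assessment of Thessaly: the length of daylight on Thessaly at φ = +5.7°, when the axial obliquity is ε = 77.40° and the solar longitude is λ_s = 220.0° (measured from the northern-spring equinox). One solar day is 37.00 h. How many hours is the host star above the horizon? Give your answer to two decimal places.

Solar declination: sin δ = sin ε · sin λ_s = sin 77.40° × sin 220.0° = -0.62731, so δ = -38.852°.
cos H₀ = −tan φ · tan δ = −tan(+5.7°) × tan(-38.852°) = 0.0804, so H₀ = 1.4903 rad = 85.39°.
Daylight = 2H₀/(2π) × 37.00 h = (1.4903/π) × 37.00 = 17.55 h.

17.55 h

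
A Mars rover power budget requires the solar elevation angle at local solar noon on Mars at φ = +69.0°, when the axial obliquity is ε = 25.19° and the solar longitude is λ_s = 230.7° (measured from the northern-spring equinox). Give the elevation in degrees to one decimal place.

1.8°

Solar declination: sin δ = sin ε · sin λ_s = sin 25.19° × sin 230.7° = -0.32936, so δ = -19.230°.
At local noon the hour angle is zero, so the zenith angle equals |φ − δ| = |+69.0° − (-19.230°)| = 88.230°.
Elevation = 90° − 88.230° = 1.8°.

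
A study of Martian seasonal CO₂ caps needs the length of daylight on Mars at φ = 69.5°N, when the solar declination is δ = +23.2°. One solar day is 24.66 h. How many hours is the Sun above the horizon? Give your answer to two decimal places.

24.66 h

Sunrise equation: cos H₀ = −tan φ · tan δ = -1.1463 ≤ −1, so the Sun never sets (polar day) and H₀ = π.
Daylight = 2H₀/(2π) × 24.66 h = (3.1416/π) × 24.66 = 24.66 h.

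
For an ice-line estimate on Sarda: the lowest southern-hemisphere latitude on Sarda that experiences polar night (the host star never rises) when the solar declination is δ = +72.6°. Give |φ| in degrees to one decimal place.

Polar night requires cos H₀ = −tan φ tan δ ≥ 1, i.e. tan φ tan δ ≤ −1.
The boundary is |tan φ| · |tan δ| = 1, so |φ| = 90° − |δ| = 90° − 72.6° = 17.4° in the southern hemisphere.

|φ| = 17.4°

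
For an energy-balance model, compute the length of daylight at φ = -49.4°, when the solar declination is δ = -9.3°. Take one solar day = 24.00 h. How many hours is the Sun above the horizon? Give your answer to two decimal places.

cos H₀ = −tan φ · tan δ = −tan(-49.4°) × tan(-9.300°) = -0.1911, so H₀ = 1.7630 rad = 101.01°.
Daylight = 2H₀/(2π) × 24.00 h = (1.7630/π) × 24.00 = 13.47 h.

13.47 h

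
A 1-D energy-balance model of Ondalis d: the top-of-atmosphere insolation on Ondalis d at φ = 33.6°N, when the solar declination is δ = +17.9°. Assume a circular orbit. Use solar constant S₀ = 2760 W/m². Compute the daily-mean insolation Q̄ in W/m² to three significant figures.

cos H₀ = −tan(+33.6°) tan(+17.900°) = -0.2146, H₀ = 1.7871 rad.
Bracket: H₀ sin φ sin δ + cos φ cos δ sin H₀ = 1.7871×0.55339×0.30736 + 0.83292×0.95159×0.97670 = 0.303968 + 0.774131 = 1.078099.
Q̄ = (S₀/π) × [bracket] = (2760/π) × 1.078099 = 947.1 W/m².

Q̄ ≈ 947 W/m²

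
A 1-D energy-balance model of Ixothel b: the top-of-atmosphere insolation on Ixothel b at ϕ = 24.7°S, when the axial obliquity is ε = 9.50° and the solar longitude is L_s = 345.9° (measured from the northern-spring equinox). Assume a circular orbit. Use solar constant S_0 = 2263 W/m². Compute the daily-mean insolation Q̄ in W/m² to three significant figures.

Q̄ ≈ 673 W/m²

Solar declination: sin δ = sin ε · sin L_s = sin 9.50° × sin 345.9° = -0.04021, so δ = -2.304°.
cos h₀ = −tan(-24.7°) tan(-2.304°) = -0.0185, h₀ = 1.5893 rad.
Bracket: h₀ sin ϕ sin δ + cos ϕ cos δ sin h₀ = 1.5893×-0.41787×-0.04021 + 0.90851×0.99919×0.99983 = 0.026704 + 0.907620 = 0.934324.
Q̄ = (S_0/π) × [bracket] = (2263/π) × 0.934324 = 673.0 W/m².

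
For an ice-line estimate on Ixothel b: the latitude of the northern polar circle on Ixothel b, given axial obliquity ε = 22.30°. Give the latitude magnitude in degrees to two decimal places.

The polar circle is the lowest latitude that experiences at least one full rotation of continuous daylight at the northern-summer solstice; it lies at |φ| = 90° − ε = 90° − 22.30° = 67.70°.

67.70°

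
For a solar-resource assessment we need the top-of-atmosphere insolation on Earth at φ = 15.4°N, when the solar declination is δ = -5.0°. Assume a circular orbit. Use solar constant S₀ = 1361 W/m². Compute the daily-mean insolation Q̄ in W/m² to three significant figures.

cos H₀ = −tan(+15.4°) tan(-5.000°) = 0.0241, H₀ = 1.5467 rad.
Bracket: H₀ sin φ sin δ + cos φ cos δ sin H₀ = 1.5467×0.26556×-0.08716 + 0.96410×0.99619×0.99971 = -0.035800 + 0.960148 = 0.924348.
Q̄ = (S₀/π) × [bracket] = (1361/π) × 0.924348 = 400.4 W/m².

Q̄ ≈ 400 W/m²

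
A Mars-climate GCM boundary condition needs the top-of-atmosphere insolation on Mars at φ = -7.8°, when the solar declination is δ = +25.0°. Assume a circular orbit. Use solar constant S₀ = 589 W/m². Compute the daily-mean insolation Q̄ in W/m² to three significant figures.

cos H₀ = −tan(-7.8°) tan(+25.000°) = 0.0639, H₀ = 1.5069 rad.
Bracket: H₀ sin φ sin δ + cos φ cos δ sin H₀ = 1.5069×-0.13572×0.42262 + 0.99075×0.90631×0.99796 = -0.086433 + 0.896095 = 0.809662.
Q̄ = (S₀/π) × [bracket] = (589/π) × 0.809662 = 151.8 W/m².

Q̄ ≈ 152 W/m²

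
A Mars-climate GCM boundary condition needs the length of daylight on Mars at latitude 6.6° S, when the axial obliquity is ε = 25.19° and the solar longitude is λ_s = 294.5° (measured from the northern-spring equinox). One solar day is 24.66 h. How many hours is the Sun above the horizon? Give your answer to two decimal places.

12.71 h

Solar declination: sin δ = sin ε · sin λ_s = sin 25.19° × sin 294.5° = -0.38730, so δ = -22.787°.
cos H₀ = −tan φ · tan δ = −tan(-6.6°) × tan(-22.787°) = -0.0486, so H₀ = 1.6194 rad = 92.79°.
Daylight = 2H₀/(2π) × 24.66 h = (1.6194/π) × 24.66 = 12.71 h.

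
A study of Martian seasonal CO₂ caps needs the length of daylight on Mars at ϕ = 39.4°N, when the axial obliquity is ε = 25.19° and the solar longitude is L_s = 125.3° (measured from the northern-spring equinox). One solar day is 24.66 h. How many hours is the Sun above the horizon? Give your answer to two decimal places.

14.76 h

Solar declination: sin δ = sin ε · sin L_s = sin 25.19° × sin 125.3° = 0.34737, so δ = +20.326°.
cos h₀ = −tan ϕ · tan δ = −tan(+39.4°) × tan(+20.326°) = -0.3043, so h₀ = 1.8800 rad = 107.71°.
Daylight = 2h₀/(2π) × 24.66 h = (1.8800/π) × 24.66 = 14.76 h.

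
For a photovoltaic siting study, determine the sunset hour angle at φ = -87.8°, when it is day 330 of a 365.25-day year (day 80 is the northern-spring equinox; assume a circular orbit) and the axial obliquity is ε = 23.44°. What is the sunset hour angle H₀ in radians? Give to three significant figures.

H₀ = 3.14 rad

Solar longitude: λ_s = 360° × (330 − 80)/365.25 = 246.407°.
sin δ = sin 23.44° × sin 246.407° = -0.36454, so δ = -21.379°.
Sunrise equation: cos H₀ = −tan φ · tan δ = -10.1904 ≤ −1, so the Sun never sets (polar day) and H₀ = π.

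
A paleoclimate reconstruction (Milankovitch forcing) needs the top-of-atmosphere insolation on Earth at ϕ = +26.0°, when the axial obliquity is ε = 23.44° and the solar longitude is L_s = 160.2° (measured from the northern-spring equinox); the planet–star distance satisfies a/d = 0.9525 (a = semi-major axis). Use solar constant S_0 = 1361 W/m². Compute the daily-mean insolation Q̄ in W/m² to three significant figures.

Q̄ ≈ 387 W/m²

Solar declination: sin δ = sin ε · sin L_s = sin 23.44° × sin 160.2° = 0.13475, so δ = +7.744°.
cos h₀ = −tan(+26.0°) tan(+7.744°) = -0.0663, h₀ = 1.6372 rad.
Bracket: h₀ sin ϕ sin δ + cos ϕ cos δ sin h₀ = 1.6372×0.43837×0.13475 + 0.89879×0.99088×0.99780 = 0.096710 + 0.888634 = 0.985344.
Inverse-square distance factor (a/d)² = 0.9525² = 0.907256.
Q̄ = (S_0/π) × 0.907256 × [bracket] = (1361/π) × 0.907256 × 0.985344 = 387.3 W/m².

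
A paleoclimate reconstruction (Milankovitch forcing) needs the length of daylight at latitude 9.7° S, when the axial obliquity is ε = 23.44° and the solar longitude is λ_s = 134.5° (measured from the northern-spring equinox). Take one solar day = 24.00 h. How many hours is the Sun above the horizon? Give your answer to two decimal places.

11.61 h

Solar declination: sin δ = sin ε · sin λ_s = sin 23.44° × sin 134.5° = 0.28372, so δ = +16.483°.
cos H₀ = −tan φ · tan δ = −tan(-9.7°) × tan(+16.483°) = 0.0506, so H₀ = 1.5202 rad = 87.10°.
Daylight = 2H₀/(2π) × 24.00 h = (1.5202/π) × 24.00 = 11.61 h.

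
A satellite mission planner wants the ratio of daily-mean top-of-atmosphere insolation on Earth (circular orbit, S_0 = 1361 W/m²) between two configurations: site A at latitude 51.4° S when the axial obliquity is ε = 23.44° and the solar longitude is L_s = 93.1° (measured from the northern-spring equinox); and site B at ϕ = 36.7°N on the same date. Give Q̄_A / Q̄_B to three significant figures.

— Configuration A (ϕ=-51.4°):
Solar declination: sin δ = sin ε · sin L_s = sin 23.44° × sin 93.1° = 0.39721, so δ = +23.404°.
cos h₀ = −tan(-51.4°) tan(+23.404°) = 0.5422, h₀ = 0.9978 rad.
Bracket: h₀ sin ϕ sin δ + cos ϕ cos δ sin h₀ = 0.9978×-0.78152×0.39721 + 0.62388×0.91773×0.84026 = -0.309745 + 0.481094 = 0.171349.
Q̄ = (S_0/π) × [bracket] = (1361/π) × 0.171349 = 74.232 W/m².
— Configuration B (ϕ=+36.7°):
cos h₀ = −tan(+36.7°) tan(+23.404°) = -0.3226, h₀ = 1.8993 rad.
Bracket: h₀ sin ϕ sin δ + cos ϕ cos δ sin h₀ = 1.8993×0.59763×0.39721 + 0.80178×0.91773×0.94653 = 0.450865 + 0.696473 = 1.147338.
Q̄ = (S_0/π) × [bracket] = (1361/π) × 1.147338 = 497.05 W/m².
Ratio Q̄_A / Q̄_B = 74.232 / 497.05 = 0.1493.

Q̄_A / Q̄_B ≈ 0.149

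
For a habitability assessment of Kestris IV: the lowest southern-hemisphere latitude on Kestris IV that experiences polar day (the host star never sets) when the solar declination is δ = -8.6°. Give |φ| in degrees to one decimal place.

Polar day requires cos H₀ = −tan φ tan δ ≤ −1, i.e. tan φ tan δ ≥ 1.
The boundary is |tan φ| · |tan δ| = 1, so |φ| = 90° − |δ| = 90° − 8.6° = 81.4° in the southern hemisphere.

|φ| = 81.4°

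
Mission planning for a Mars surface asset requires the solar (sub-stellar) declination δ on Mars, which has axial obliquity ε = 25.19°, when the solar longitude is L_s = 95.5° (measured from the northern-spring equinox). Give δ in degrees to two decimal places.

sin δ = sin ε · sin L_s = sin 25.19° × sin 95.5° = 0.423662.
δ = arcsin(0.423662) = +25.07°.

δ = +25.07°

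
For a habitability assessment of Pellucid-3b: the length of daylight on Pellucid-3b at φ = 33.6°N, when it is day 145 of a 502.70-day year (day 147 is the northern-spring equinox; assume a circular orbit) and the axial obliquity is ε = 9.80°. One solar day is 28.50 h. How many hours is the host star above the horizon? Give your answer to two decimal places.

14.22 h

Solar longitude: λ_s = 360° × (145 − 147)/502.70 = -1.432°, i.e. -1.432° + 360° = 358.568°.
sin δ = sin 9.80° × sin 358.568° = -0.00425, so δ = -0.244°.
cos H₀ = −tan φ · tan δ = −tan(+33.6°) × tan(-0.244°) = 0.0028, so H₀ = 1.5680 rad = 89.84°.
Daylight = 2H₀/(2π) × 28.50 h = (1.5680/π) × 28.50 = 14.22 h.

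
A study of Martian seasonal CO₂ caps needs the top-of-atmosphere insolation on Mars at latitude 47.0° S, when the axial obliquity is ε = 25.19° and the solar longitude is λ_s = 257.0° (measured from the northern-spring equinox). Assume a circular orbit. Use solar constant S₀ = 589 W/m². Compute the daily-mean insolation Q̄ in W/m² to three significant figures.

Q̄ ≈ 220 W/m²

Solar declination: sin δ = sin ε · sin λ_s = sin 25.19° × sin 257.0° = -0.41471, so δ = -24.501°.
cos H₀ = −tan(-47.0°) tan(-24.501°) = -0.4887, H₀ = 2.0814 rad.
Bracket: H₀ sin φ sin δ + cos φ cos δ sin H₀ = 2.0814×-0.73135×-0.41471 + 0.68200×0.90995×0.87243 = 0.631285 + 0.541418 = 1.172703.
Q̄ = (S₀/π) × [bracket] = (589/π) × 1.172703 = 219.9 W/m².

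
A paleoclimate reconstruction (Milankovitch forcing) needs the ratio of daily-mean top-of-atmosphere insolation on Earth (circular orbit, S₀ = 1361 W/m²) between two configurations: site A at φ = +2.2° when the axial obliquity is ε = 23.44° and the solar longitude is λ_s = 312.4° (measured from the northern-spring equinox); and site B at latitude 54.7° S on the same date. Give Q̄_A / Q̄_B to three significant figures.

Q̄_A / Q̄_B ≈ 0.955

— Configuration A (φ=+2.2°):
Solar declination: sin δ = sin ε · sin λ_s = sin 23.44° × sin 312.4° = -0.29375, so δ = -17.083°.
cos H₀ = −tan(+2.2°) tan(-17.083°) = 0.0118, H₀ = 1.5590 rad.
Bracket: H₀ sin φ sin δ + cos φ cos δ sin H₀ = 1.5590×0.03839×-0.29375 + 0.99926×0.95588×0.99993 = -0.017581 + 0.955106 = 0.937525.
Q̄ = (S₀/π) × [bracket] = (1361/π) × 0.937525 = 406.15 W/m².
— Configuration B (φ=-54.7°):
cos H₀ = −tan(-54.7°) tan(-17.083°) = -0.4340, H₀ = 2.0198 rad.
Bracket: H₀ sin φ sin δ + cos φ cos δ sin H₀ = 2.0198×-0.81614×-0.29375 + 0.57786×0.95588×0.90090 = 0.484229 + 0.497625 = 0.981854.
Q̄ = (S₀/π) × [bracket] = (1361/π) × 0.981854 = 425.36 W/m².
Ratio Q̄_A / Q̄_B = 406.15 / 425.36 = 0.9548.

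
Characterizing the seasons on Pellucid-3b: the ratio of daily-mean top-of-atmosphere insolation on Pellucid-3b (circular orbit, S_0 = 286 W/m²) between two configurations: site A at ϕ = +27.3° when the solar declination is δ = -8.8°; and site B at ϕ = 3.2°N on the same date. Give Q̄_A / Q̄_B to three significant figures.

Q̄_A / Q̄_B ≈ 0.792

— Configuration A (ϕ=+27.3°):
cos h₀ = −tan(+27.3°) tan(-8.800°) = 0.0799, h₀ = 1.4908 rad.
Bracket: h₀ sin ϕ sin δ + cos ϕ cos δ sin h₀ = 1.4908×0.45865×-0.15299 + 0.88862×0.98823×0.99680 = -0.104608 + 0.875351 = 0.770743.
Q̄ = (S_0/π) × [bracket] = (286/π) × 0.770743 = 70.166 W/m².
— Configuration B (ϕ=+3.2°):
cos h₀ = −tan(+3.2°) tan(-8.800°) = 0.0087, h₀ = 1.5621 rad.
Bracket: h₀ sin ϕ sin δ + cos ϕ cos δ sin h₀ = 1.5621×0.05582×-0.15299 + 0.99844×0.98823×0.99996 = -0.013340 + 0.986649 = 0.973309.
Q̄ = (S_0/π) × [bracket] = (286/π) × 0.973309 = 88.607 W/m².
Ratio Q̄_A / Q̄_B = 70.166 / 88.607 = 0.7919.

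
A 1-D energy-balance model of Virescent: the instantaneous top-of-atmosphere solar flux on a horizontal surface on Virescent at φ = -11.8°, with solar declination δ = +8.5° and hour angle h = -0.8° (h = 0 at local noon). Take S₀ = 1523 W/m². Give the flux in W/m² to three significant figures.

1.43e+03 W/m²

cos θ_z = sin φ sin δ + cos φ cos δ cos h = -0.030226 + 0.968021 = 0.937795.
Flux = S₀ · cos θ_z = 1523 × 0.937795 = 1428 W/m².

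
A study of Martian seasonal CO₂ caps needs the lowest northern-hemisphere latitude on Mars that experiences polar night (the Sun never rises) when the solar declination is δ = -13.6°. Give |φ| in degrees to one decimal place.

Polar night requires cos H₀ = −tan φ tan δ ≥ 1, i.e. tan φ tan δ ≤ −1.
The boundary is |tan φ| · |tan δ| = 1, so |φ| = 90° − |δ| = 90° − 13.6° = 76.4° in the northern hemisphere.

|φ| = 76.4°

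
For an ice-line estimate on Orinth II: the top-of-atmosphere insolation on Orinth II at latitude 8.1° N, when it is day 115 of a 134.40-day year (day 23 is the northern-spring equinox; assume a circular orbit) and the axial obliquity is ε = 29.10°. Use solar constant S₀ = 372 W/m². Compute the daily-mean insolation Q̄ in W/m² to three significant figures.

Q̄ ≈ 93.5 W/m²

Solar longitude: λ_s = 360° × (115 − 23)/134.40 = 246.429°.
sin δ = sin 29.10° × sin 246.429° = -0.44576, so δ = -26.472°.
cos H₀ = −tan(+8.1°) tan(-26.472°) = 0.0709, H₀ = 1.4999 rad.
Bracket: H₀ sin φ sin δ + cos φ cos δ sin H₀ = 1.4999×0.14090×-0.44576 + 0.99002×0.89515×0.99749 = -0.094205 + 0.883992 = 0.789787.
Q̄ = (S₀/π) × [bracket] = (372/π) × 0.789787 = 93.52 W/m².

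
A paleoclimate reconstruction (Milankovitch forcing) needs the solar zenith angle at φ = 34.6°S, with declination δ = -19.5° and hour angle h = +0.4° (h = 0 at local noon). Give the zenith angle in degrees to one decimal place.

θ_z = 15.1°

cos θ_z = sin φ sin δ + cos φ cos δ cos h = 0.189550 + 0.775904 = 0.965454.
θ_z = arccos(0.965454) = 15.1°.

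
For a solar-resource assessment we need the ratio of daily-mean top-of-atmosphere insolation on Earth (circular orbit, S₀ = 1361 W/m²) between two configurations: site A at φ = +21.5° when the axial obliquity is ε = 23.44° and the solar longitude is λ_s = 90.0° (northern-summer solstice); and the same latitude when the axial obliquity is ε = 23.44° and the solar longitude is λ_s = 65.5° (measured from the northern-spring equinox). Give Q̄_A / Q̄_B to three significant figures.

Q̄_A / Q̄_B ≈ 1.01

— Configuration A (φ=+21.5°):
Solar declination: sin δ = sin ε · sin λ_s = sin 23.44° × sin 90.0° = 0.39779, so δ = +23.440°.
cos H₀ = −tan(+21.5°) tan(+23.440°) = -0.1708, H₀ = 1.7424 rad.
Bracket: H₀ sin φ sin δ + cos φ cos δ sin H₀ = 1.7424×0.36650×0.39779 + 0.93042×0.91748×0.98531 = 0.254025 + 0.841102 = 1.095127.
Q̄ = (S₀/π) × [bracket] = (1361/π) × 1.095127 = 474.43 W/m².
— Configuration B (φ=+21.5°):
Solar declination: sin δ = sin ε · sin λ_s = sin 23.44° × sin 65.5° = 0.36197, so δ = +21.221°.
cos H₀ = −tan(+21.5°) tan(+21.221°) = -0.1530, H₀ = 1.7244 rad.
Bracket: H₀ sin φ sin δ + cos φ cos δ sin H₀ = 1.7244×0.36650×0.36197 + 0.93042×0.93219×0.98823 = 0.228762 + 0.857120 = 1.085882.
Q̄ = (S₀/π) × [bracket] = (1361/π) × 1.085882 = 470.43 W/m².
Ratio Q̄_A / Q̄_B = 474.43 / 470.43 = 1.009.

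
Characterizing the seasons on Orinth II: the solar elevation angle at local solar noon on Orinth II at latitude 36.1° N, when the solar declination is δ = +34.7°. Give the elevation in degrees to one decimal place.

88.6°

At local noon the hour angle is zero, so the zenith angle equals |ϕ − δ| = |+36.1° − (+34.700°)| = 1.400°.
Elevation = 90° − 1.400° = 88.6°.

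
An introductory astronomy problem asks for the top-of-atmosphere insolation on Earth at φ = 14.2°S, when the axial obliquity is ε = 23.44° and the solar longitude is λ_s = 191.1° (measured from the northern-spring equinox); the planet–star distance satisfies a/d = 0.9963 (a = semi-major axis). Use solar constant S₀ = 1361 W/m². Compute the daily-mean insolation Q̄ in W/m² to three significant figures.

Solar declination: sin δ = sin ε · sin λ_s = sin 23.44° × sin 191.1° = -0.07658, so δ = -4.392°.
cos H₀ = −tan(-14.2°) tan(-4.392°) = -0.0194, H₀ = 1.5902 rad.
Bracket: H₀ sin φ sin δ + cos φ cos δ sin H₀ = 1.5902×-0.24531×-0.07658 + 0.96945×0.99706×0.99981 = 0.029873 + 0.966416 = 0.996289.
Inverse-square distance factor (a/d)² = 0.9963² = 0.992614.
Q̄ = (S₀/π) × 0.992614 × [bracket] = (1361/π) × 0.992614 × 0.996289 = 428.4 W/m².

Q̄ ≈ 428 W/m²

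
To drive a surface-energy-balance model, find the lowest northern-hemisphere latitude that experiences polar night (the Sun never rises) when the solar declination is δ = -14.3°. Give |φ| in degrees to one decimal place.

Polar night requires cos H₀ = −tan φ tan δ ≥ 1, i.e. tan φ tan δ ≤ −1.
The boundary is |tan φ| · |tan δ| = 1, so |φ| = 90° − |δ| = 90° − 14.3° = 75.7° in the northern hemisphere.

|φ| = 75.7°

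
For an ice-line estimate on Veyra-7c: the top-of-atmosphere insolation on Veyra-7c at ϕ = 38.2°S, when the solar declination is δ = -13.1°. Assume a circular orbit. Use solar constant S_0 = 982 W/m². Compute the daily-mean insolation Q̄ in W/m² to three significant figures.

cos h₀ = −tan(-38.2°) tan(-13.100°) = -0.1831, h₀ = 1.7550 rad.
Bracket: h₀ sin ϕ sin δ + cos ϕ cos δ sin h₀ = 1.7550×-0.61841×-0.22665 + 0.78586×0.97398×0.98309 = 0.245985 + 0.752469 = 0.998454.
Q̄ = (S_0/π) × [bracket] = (982/π) × 0.998454 = 312.1 W/m².

Q̄ ≈ 312 W/m²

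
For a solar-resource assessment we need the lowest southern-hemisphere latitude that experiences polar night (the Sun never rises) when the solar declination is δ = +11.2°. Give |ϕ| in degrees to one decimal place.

Polar night requires cos h₀ = −tan ϕ tan δ ≥ 1, i.e. tan ϕ tan δ ≤ −1.
The boundary is |tan ϕ| · |tan δ| = 1, so |ϕ| = 90° − |δ| = 90° − 11.2° = 78.8° in the southern hemisphere.

|ϕ| = 78.8°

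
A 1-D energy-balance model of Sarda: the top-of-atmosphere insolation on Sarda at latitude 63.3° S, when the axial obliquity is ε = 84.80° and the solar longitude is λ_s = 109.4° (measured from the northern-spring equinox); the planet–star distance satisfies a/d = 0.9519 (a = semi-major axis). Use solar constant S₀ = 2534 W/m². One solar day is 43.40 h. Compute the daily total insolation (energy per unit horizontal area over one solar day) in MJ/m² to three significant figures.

0.00 MJ/m²

Solar declination: sin δ = sin ε · sin λ_s = sin 84.80° × sin 109.4° = 0.93934, so δ = +69.941°.
cos H₀ = −tan(-63.3°) tan(+69.941°) = 5.4453 ≥ 1 ⇒ polar night, H₀ = 0 and Q̄ = 0.
Inverse-square distance factor (a/d)² = 0.9519² = 0.906114.
Daily total = Q̄ × 43.40 h × 3600 s/h = 0.00 MJ/m².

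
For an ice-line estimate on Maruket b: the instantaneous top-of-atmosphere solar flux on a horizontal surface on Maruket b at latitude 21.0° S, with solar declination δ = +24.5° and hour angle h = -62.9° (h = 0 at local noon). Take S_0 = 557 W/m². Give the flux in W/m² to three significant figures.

133 W/m²

cos θ_z = sin ϕ sin δ + cos ϕ cos δ cos h = -0.148613 + 0.386995 = 0.238382.
Flux = S_0 · cos θ_z = 557 × 0.238382 = 132.8 W/m².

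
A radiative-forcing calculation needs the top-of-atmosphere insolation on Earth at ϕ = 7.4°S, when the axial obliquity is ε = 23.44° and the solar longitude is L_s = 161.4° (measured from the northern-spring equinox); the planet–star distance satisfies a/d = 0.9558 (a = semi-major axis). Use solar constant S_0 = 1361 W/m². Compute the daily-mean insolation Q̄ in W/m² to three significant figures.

Solar declination: sin δ = sin ε · sin L_s = sin 23.44° × sin 161.4° = 0.12688, so δ = +7.289°.
cos h₀ = −tan(-7.4°) tan(+7.289°) = 0.0166, h₀ = 1.5542 rad.
Bracket: h₀ sin ϕ sin δ + cos ϕ cos δ sin h₀ = 1.5542×-0.12880×0.12688 + 0.99167×0.99192×0.99986 = -0.025399 + 0.983520 = 0.958121.
Inverse-square distance factor (a/d)² = 0.9558² = 0.913554.
Q̄ = (S_0/π) × 0.913554 × [bracket] = (1361/π) × 0.913554 × 0.958121 = 379.2 W/m².

Q̄ ≈ 379 W/m²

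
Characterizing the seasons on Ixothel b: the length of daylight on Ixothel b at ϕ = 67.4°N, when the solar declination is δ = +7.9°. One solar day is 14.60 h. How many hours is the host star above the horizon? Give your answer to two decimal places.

cos h₀ = −tan ϕ · tan δ = −tan(+67.4°) × tan(+7.900°) = -0.3334, so h₀ = 1.9107 rad = 109.47°.
Daylight = 2h₀/(2π) × 14.60 h = (1.9107/π) × 14.60 = 8.88 h.

8.88 h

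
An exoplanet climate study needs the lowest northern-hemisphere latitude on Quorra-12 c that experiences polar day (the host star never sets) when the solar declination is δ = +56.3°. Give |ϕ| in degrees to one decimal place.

|ϕ| = 33.7°

Polar day requires cos h₀ = −tan ϕ tan δ ≤ −1, i.e. tan ϕ tan δ ≥ 1.
The boundary is |tan ϕ| · |tan δ| = 1, so |ϕ| = 90° − |δ| = 90° − 56.3° = 33.7° in the northern hemisphere.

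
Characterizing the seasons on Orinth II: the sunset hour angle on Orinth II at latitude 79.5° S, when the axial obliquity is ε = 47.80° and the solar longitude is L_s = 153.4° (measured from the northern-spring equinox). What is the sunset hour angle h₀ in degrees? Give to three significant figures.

h₀ = 0.00°

Solar declination: sin δ = sin ε · sin L_s = sin 47.80° × sin 153.4° = 0.33170, so δ = +19.372°.
cos h₀ = −tan ϕ · tan δ = 1.8971 ≥ 1, so the host star never rises (polar night) and h₀ = 0.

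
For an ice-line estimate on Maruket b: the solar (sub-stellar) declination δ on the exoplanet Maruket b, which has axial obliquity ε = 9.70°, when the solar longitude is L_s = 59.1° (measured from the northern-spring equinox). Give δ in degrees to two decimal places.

sin δ = sin ε · sin L_s = sin 9.70° × sin 59.1° = 0.144575.
δ = arcsin(0.144575) = +8.31°.

δ = +8.31°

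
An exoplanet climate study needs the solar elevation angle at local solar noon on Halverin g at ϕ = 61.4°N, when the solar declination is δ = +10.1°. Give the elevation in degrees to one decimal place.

At local noon the hour angle is zero, so the zenith angle equals |ϕ − δ| = |+61.4° − (+10.100°)| = 51.300°.
Elevation = 90° − 51.300° = 38.7°.

38.7°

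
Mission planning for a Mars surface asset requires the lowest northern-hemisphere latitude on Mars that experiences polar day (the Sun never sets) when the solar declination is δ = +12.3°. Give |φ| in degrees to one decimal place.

|φ| = 77.7°

Polar day requires cos H₀ = −tan φ tan δ ≤ −1, i.e. tan φ tan δ ≥ 1.
The boundary is |tan φ| · |tan δ| = 1, so |φ| = 90° − |δ| = 90° − 12.3° = 77.7° in the northern hemisphere.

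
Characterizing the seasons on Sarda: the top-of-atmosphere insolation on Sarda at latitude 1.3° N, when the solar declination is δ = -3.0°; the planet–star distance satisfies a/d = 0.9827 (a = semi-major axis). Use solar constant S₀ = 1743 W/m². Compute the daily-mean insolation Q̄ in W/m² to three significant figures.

Q̄ ≈ 534 W/m²

cos H₀ = −tan(+1.3°) tan(-3.000°) = 0.0012, H₀ = 1.5696 rad.
Bracket: H₀ sin φ sin δ + cos φ cos δ sin H₀ = 1.5696×0.02269×-0.05234 + 0.99974×0.99863×1.00000 = -0.001864 + 0.998370 = 0.996506.
Inverse-square distance factor (a/d)² = 0.9827² = 0.965699.
Q̄ = (S₀/π) × 0.965699 × [bracket] = (1743/π) × 0.965699 × 0.996506 = 533.9 W/m².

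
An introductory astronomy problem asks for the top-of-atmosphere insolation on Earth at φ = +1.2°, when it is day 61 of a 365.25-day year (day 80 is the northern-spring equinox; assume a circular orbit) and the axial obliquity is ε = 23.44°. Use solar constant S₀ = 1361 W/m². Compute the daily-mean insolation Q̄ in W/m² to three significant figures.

Q̄ ≈ 428 W/m²

Solar longitude: λ_s = 360° × (61 − 80)/365.25 = -18.727°, i.e. -18.727° + 360° = 341.273°.
sin δ = sin 23.44° × sin 341.273° = -0.12771, so δ = -7.337°.
cos H₀ = −tan(+1.2°) tan(-7.337°) = 0.0027, H₀ = 1.5681 rad.
Bracket: H₀ sin φ sin δ + cos φ cos δ sin H₀ = 1.5681×0.02094×-0.12771 + 0.99978×0.99181×1.00000 = -0.004193 + 0.991592 = 0.987399.
Q̄ = (S₀/π) × [bracket] = (1361/π) × 0.987399 = 427.8 W/m².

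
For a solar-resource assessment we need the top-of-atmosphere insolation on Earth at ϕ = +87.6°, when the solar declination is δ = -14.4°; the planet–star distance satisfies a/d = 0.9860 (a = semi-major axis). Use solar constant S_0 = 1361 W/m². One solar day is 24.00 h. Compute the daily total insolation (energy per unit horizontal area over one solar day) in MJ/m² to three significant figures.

cos h₀ = −tan(+87.6°) tan(-14.400°) = 6.1260 ≥ 1 ⇒ polar night, h₀ = 0 and Q̄ = 0.
Inverse-square distance factor (a/d)² = 0.9860² = 0.972196.
Daily total = Q̄ × 24.00 h × 3600 s/h = 0.00 MJ/m².

0.00 MJ/m²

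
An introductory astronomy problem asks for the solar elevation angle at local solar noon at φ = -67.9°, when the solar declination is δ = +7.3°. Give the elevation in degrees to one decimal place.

At local noon the hour angle is zero, so the zenith angle equals |φ − δ| = |-67.9° − (+7.300°)| = 75.200°.
Elevation = 90° − 75.200° = 14.8°.

14.8°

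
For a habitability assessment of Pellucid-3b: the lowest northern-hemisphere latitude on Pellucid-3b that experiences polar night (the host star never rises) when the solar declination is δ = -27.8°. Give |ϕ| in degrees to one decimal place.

Polar night requires cos h₀ = −tan ϕ tan δ ≥ 1, i.e. tan ϕ tan δ ≤ −1.
The boundary is |tan ϕ| · |tan δ| = 1, so |ϕ| = 90° − |δ| = 90° − 27.8° = 62.2° in the northern hemisphere.

|ϕ| = 62.2°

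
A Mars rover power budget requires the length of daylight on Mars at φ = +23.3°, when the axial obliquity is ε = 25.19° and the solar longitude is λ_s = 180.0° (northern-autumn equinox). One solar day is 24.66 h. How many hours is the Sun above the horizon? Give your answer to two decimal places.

Solar declination: sin δ = sin ε · sin λ_s = sin 25.19° × sin 180.0° = 0.00000, so δ = +0.000°.
cos H₀ = −tan φ · tan δ = −tan(+23.3°) × tan(+0.000°) = -0.0000, so H₀ = 1.5708 rad = 90.00°.
Daylight = 2H₀/(2π) × 24.66 h = (1.5708/π) × 24.66 = 12.33 h.

12.33 h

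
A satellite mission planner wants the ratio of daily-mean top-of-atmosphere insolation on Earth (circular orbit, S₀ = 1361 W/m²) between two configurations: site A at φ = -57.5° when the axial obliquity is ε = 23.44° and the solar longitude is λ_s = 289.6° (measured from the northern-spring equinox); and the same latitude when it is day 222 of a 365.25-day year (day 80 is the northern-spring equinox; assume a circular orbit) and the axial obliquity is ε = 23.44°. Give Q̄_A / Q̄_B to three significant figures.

— Configuration A (φ=-57.5°):
Solar declination: sin δ = sin ε · sin λ_s = sin 23.44° × sin 289.6° = -0.37474, so δ = -22.008°.
cos H₀ = −tan(-57.5°) tan(-22.008°) = -0.6345, H₀ = 2.2581 rad.
Bracket: H₀ sin φ sin δ + cos φ cos δ sin H₀ = 2.2581×-0.84339×-0.37474 + 0.53730×0.92713×0.77296 = 0.713677 + 0.385048 = 1.098725.
Q̄ = (S₀/π) × [bracket] = (1361/π) × 1.098725 = 475.99 W/m².
— Configuration B (φ=-57.5°):
Solar longitude: λ_s = 360° × (222 − 80)/365.25 = 139.959°.
sin δ = sin 23.44° × sin 139.959° = 0.25591, so δ = +14.828°.
cos H₀ = −tan(-57.5°) tan(+14.828°) = 0.4155, H₀ = 1.1423 rad.
Bracket: H₀ sin φ sin δ + cos φ cos δ sin H₀ = 1.1423×-0.84339×0.25591 + 0.53730×0.96670×0.90958 = -0.246545 + 0.472443 = 0.225898.
Q̄ = (S₀/π) × [bracket] = (1361/π) × 0.225898 = 97.863 W/m².
Ratio Q̄_A / Q̄_B = 475.99 / 97.863 = 4.864.

Q̄_A / Q̄_B ≈ 4.86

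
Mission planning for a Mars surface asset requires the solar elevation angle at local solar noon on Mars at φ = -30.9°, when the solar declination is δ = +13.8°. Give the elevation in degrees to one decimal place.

45.3°

At local noon the hour angle is zero, so the zenith angle equals |φ − δ| = |-30.9° − (+13.800°)| = 44.700°.
Elevation = 90° − 44.700° = 45.3°.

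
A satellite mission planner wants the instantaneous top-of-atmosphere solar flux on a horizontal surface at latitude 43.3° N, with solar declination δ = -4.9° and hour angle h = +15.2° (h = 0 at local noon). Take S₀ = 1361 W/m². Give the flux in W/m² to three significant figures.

cos θ_z = sin φ sin δ + cos φ cos δ cos h = -0.058580 + 0.699746 = 0.641166.
Flux = S₀ · cos θ_z = 1361 × 0.641166 = 872.6 W/m².

873 W/m²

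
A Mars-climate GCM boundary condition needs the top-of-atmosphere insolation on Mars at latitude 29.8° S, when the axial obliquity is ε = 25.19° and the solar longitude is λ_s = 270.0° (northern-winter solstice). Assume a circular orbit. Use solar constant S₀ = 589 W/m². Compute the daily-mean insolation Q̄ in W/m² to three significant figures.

Q̄ ≈ 215 W/m²

Solar declination: sin δ = sin ε · sin λ_s = sin 25.19° × sin 270.0° = -0.42562, so δ = -25.190°.
cos H₀ = −tan(-29.8°) tan(-25.190°) = -0.2694, H₀ = 1.8435 rad.
Bracket: H₀ sin φ sin δ + cos φ cos δ sin H₀ = 1.8435×-0.49697×-0.42562 + 0.86777×0.90490×0.96304 = 0.389938 + 0.756222 = 1.146160.
Q̄ = (S₀/π) × [bracket] = (589/π) × 1.146160 = 214.9 W/m².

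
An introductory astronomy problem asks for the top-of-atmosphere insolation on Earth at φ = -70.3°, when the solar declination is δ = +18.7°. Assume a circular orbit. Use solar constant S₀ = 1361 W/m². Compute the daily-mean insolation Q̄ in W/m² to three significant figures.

Q̄ ≈ 1.67 W/m²

cos H₀ = −tan(-70.3°) tan(+18.700°) = 0.9453, H₀ = 0.3322 rad.
Bracket: H₀ sin φ sin δ + cos φ cos δ sin H₀ = 0.3322×-0.94147×0.32061 + 0.33710×0.94721×0.32608 = -0.100273 + 0.104119 = 0.003846.
Q̄ = (S₀/π) × [bracket] = (1361/π) × 0.003846 = 1.666 W/m².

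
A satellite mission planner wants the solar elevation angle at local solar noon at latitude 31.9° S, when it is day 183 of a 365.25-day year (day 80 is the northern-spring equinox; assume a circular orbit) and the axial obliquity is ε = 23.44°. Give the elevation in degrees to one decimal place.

35.2°

Solar longitude: λ_s = 360° × (183 − 80)/365.25 = 101.520°.
sin δ = sin 23.44° × sin 101.520° = 0.38978, so δ = +22.941°.
At local noon the hour angle is zero, so the zenith angle equals |φ − δ| = |-31.9° − (+22.941°)| = 54.841°.
Elevation = 90° − 54.841° = 35.2°.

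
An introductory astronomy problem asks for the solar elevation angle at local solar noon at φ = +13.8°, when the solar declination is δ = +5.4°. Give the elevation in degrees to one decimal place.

81.6°

At local noon the hour angle is zero, so the zenith angle equals |φ − δ| = |+13.8° − (+5.400°)| = 8.400°.
Elevation = 90° − 8.400° = 81.6°.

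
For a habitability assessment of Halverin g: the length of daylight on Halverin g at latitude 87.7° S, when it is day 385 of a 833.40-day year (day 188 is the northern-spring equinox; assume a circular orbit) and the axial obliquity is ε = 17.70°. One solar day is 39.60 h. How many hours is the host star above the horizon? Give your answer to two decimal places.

0.00 h

Solar longitude: λ_s = 360° × (385 − 188)/833.40 = 85.097°.
sin δ = sin 17.70° × sin 85.097° = 0.30292, so δ = +17.633°.
cos H₀ = −tan φ · tan δ = 7.9139 ≥ 1, so the host star never rises (polar night) and H₀ = 0.
Daylight = 2H₀/(2π) × 39.60 h = (0.0000/π) × 39.60 = 0.00 h.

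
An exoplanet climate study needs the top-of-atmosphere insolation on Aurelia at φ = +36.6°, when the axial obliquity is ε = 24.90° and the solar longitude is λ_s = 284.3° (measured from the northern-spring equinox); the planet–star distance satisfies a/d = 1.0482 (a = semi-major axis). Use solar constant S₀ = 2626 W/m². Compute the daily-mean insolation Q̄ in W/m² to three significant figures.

Q̄ ≈ 360 W/m²

Solar declination: sin δ = sin ε · sin λ_s = sin 24.90° × sin 284.3° = -0.40799, so δ = -24.079°.
cos H₀ = −tan(+36.6°) tan(-24.079°) = 0.3319, H₀ = 1.2325 rad.
Bracket: H₀ sin φ sin δ + cos φ cos δ sin H₀ = 1.2325×0.59622×-0.40799 + 0.80282×0.91299×0.94332 = -0.299808 + 0.691422 = 0.391614.
Inverse-square distance factor (a/d)² = 1.0482² = 1.098723.
Q̄ = (S₀/π) × 1.098723 × [bracket] = (2626/π) × 1.098723 × 0.391614 = 359.7 W/m².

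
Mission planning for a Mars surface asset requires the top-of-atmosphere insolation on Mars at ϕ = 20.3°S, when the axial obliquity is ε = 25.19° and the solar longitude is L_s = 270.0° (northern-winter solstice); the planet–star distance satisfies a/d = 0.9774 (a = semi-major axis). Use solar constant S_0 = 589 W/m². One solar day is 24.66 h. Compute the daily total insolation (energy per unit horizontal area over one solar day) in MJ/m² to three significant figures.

Solar declination: sin δ = sin ε · sin L_s = sin 25.19° × sin 270.0° = -0.42562, so δ = -25.190°.
cos h₀ = −tan(-20.3°) tan(-25.190°) = -0.1740, h₀ = 1.7457 rad.
Bracket: h₀ sin ϕ sin δ + cos ϕ cos δ sin h₀ = 1.7457×-0.34694×-0.42562 + 0.93789×0.90490×0.98475 = 0.257778 + 0.835754 = 1.093532.
Inverse-square distance factor (a/d)² = 0.9774² = 0.955311.
Q̄ = (S_0/π) × 0.955311 × [bracket] = (589/π) × 0.955311 × 1.093532 = 195.86 W/m².
Daily total = Q̄ × 24.66 h × 3600 s/h = 195.86 × 24.66 × 3600 / 10⁶ = 17.39 MJ/m².

17.4 MJ/m²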